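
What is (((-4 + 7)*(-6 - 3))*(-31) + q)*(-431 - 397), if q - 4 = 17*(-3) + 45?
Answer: -691380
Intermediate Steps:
q = -2 (q = 4 + (17*(-3) + 45) = 4 + (-51 + 45) = 4 - 6 = -2)
(((-4 + 7)*(-6 - 3))*(-31) + q)*(-431 - 397) = (((-4 + 7)*(-6 - 3))*(-31) - 2)*(-431 - 397) = ((3*(-9))*(-31) - 2)*(-828) = (-27*(-31) - 2)*(-828) = (837 - 2)*(-828) = 835*(-828) = -691380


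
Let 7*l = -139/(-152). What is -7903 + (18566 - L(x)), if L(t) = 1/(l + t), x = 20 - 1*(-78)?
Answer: 1113333429/104411 ≈ 10663.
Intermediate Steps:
l = 139/1064 (l = (-139/(-152))/7 = (-139*(-1/152))/7 = (⅐)*(139/152) = 139/1064 ≈ 0.13064)
x = 98 (x = 20 + 78 = 98)
L(t) = 1/(139/1064 + t)
-7903 + (18566 - L(x)) = -7903 + (18566 - 1064/(139 + 1064*98)) = -7903 + (18566 - 1064/(139 + 104272)) = -7903 + (18566 - 1064/104411) = -7903 + 1938493562/104411 = 1113333429/104411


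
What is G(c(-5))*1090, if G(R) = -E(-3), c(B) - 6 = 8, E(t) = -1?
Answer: 1090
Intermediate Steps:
c(B) = 14 (c(B) = 6 + 8 = 14)
G(R) = 1 (G(R) = -1*(-1) = 1)
G(c(-5))*1090 = 1*1090 = 1090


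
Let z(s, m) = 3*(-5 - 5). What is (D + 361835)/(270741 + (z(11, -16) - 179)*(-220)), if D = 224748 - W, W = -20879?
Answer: 607462/316721 ≈ 1.9180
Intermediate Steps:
z(s, m) = -30 (z(s, m) = 3*(-10) = -30)
D = 245627 (D = 224748 - 1*(-20879) = 224748 + 20879 = 245627)
(D + 361835)/(270741 + (z(11, -16) - 179)*(-220)) = (245627 + 361835)/(270741 + (-30 - 179)*(-220)) = 607462/(270741 - 209*(-220)) = 607462/(270741 + 45980) = 607462/316721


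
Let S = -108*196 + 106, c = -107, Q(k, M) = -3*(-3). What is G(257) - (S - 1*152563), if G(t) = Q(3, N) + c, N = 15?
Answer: 173527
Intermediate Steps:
Q(k, M) = 9
S = -21062 (S = -21168 + 106 = -21062)
G(t) = -98 (G(t) = 9 - 107 = -98)
G(257) - (S - 1*152563) = -98 - (-21062 - 1*152563) = -98 - (-21062 - 152563) = -98 - 1*(-173625) = -98 + 173625 = 173527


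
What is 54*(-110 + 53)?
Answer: -3078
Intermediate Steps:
54*(-110 + 53) = 54*(-57) = -3078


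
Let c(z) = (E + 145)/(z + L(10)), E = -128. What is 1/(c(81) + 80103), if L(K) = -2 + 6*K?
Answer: 139/11134334 ≈ 1.2484e-5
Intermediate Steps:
c(z) = 17/(58 + z) (c(z) = (-128 + 145)/(z + (-2 + 6*10)) = 17/(z + (-2 + 60)) = 17/(z + 58) = 17/(58 + z))
1/(c(81) + 80103) = 1/(17/(58 + 81) + 80103) = 1/(17/139 + 80103) = 1/(11134334/139) = 139/11134334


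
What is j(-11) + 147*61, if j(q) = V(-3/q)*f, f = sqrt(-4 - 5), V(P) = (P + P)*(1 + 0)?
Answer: 8967 + 18*I/11 ≈ 8967.0 + 1.6364*I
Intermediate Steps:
V(P) = 2*P (V(P) = (2*P)*1 = 2*P)
f = 3*I (f = sqrt(-9) = 3*I ≈ 3.0*I)
j(q) = -18*I/q (j(q) = (2*(-3/q))*(3*I) = (-6/q)*(3*I) = -18*I/q)
j(-11) + 147*61 = -18*I/(-11) + 147*61 = -18*I*(-1/11) + 8967 = 18*I/11 + 8967 = 8967 + 18*I/11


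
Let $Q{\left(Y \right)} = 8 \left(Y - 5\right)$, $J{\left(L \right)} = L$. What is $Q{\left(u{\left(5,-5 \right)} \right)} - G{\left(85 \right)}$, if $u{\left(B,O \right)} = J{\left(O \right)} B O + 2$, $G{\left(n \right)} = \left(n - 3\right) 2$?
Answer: $812$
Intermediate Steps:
$G{\left(n \right)} = -6 + 2 n$ ($G{\left(n \right)} = \left(-3 + n\right) 2 = -6 + 2 n$)
$u{\left(B,O \right)} = 2 + B O^{2}$ ($u{\left(B,O \right)} = O B O + 2 = B O O + 2 = B O^{2} + 2 = 2 + B O^{2}$)
$Q{\left(Y \right)} = -40 + 8 Y$ ($Q{\left(Y \right)} = 8 \left(-5 + Y\right) = -40 + 8 Y$)
$Q{\left(u{\left(5,-5 \right)} \right)} - G{\left(85 \right)} = \left(-40 + 8 \left(2 + 5 \left(-5\right)^{2}\right)\right) - \left(-6 + 2 \cdot 85\right) = \left(-40 + 8 \left(2 + 5 \cdot 25\right)\right) - \left(-6 + 170\right) = \left(-40 + 8 \left(2 + 125\right)\right) - 164 = \left(-40 + 8 \cdot 127\right) - 164 = \left(-40 + 1016\right) - 164 = 976 - 164 = 812$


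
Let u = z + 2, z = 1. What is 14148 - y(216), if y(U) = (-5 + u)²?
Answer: 14144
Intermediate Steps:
u = 3 (u = 1 + 2 = 3)
y(U) = 4 (y(U) = (-5 + 3)² = (-2)² = 4)
14148 - y(216) = 14148 - 1*4 = 14148 - 4 = 14144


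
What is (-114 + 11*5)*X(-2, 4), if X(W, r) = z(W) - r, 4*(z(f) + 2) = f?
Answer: 767/2 ≈ 383.50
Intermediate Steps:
z(f) = -2 + f/4
X(W, r) = -2 - r + W/4 (X(W, r) = (-2 + W/4) - r = -2 - r + W/4)
(-114 + 11*5)*X(-2, 4) = (-114 + 11*5)*(-2 - 1*4 + (1/4)*(-2)) = (-114 + 55)*(-2 - 4 - 1/2) = -59*(-13/2) = 767/2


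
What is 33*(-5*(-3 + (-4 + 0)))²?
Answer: 40425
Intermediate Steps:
33*(-5*(-3 + (-4 + 0)))² = 33*(-5*(-3 - 4))² = 33*(-5*(-7))² = 33*35² = 33*1225 = 40425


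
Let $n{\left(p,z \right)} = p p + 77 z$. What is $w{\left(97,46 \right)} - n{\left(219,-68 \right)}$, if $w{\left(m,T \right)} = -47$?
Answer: $-42772$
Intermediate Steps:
$n{\left(p,z \right)} = p^{2} + 77 z$
$w{\left(97,46 \right)} - n{\left(219,-68 \right)} = -47 - \left(219^{2} + 77 \left(-68\right)\right) = -47 - \left(47961 - 5236\right) = -47 - 42725 = -42772$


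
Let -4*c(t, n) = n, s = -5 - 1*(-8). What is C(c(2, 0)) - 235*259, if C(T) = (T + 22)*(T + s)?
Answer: -60799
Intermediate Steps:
s = 3 (s = -5 + 8 = 3)
c(t, n) = -n/4
C(T) = (3 + T)*(22 + T) (C(T) = (T + 22)*(T + 3) = (22 + T)*(3 + T) = (3 + T)*(22 + T))
C(c(2, 0)) - 235*259 = (66 + (-¼*0)² + 25*(-¼*0)) - 235*259 = (66 + 0² + 25*0) - 60865 = (66 + 0 + 0) - 60865 = 66 - 60865 = -60799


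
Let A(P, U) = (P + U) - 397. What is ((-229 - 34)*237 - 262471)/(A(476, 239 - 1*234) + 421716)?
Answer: -162401/210900 ≈ -0.77004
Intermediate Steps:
A(P, U) = -397 + P + U
((-229 - 34)*237 - 262471)/(A(476, 239 - 1*234) + 421716) = ((-229 - 34)*237 - 262471)/((-397 + 476 + (239 - 1*234)) + 421716) = (-263*237 - 262471)/((-397 + 476 + (239 - 234)) + 421716) = (-62331 - 262471)/((-397 + 476 + 5) + 421716) = -324802/(84 + 421716) = -324802/421800 = -324802*1/421800 = -162401/210900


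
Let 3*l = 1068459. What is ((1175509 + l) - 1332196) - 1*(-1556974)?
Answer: 1756440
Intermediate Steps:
l = 356153 (l = (⅓)*1068459 = 356153)
((1175509 + l) - 1332196) - 1*(-1556974) = ((1175509 + 356153) - 1332196) - 1*(-1556974) = (1531662 - 1332196) + 1556974 = 199466 + 1556974 = 1756440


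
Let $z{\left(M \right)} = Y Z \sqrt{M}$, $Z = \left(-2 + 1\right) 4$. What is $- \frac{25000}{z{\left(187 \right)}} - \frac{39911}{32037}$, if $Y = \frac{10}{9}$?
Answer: $- \frac{39911}{32037} + \frac{5625 \sqrt{187}}{187} \approx 410.09$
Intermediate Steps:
$Z = -4$ ($Z = \left(-1\right) 4 = -4$)
$Y = \frac{10}{9}$ ($Y = 10 \cdot \frac{1}{9} = \frac{10}{9} \approx 1.1111$)
$z{\left(M \right)} = - \frac{40 \sqrt{M}}{9}$ ($z{\left(M \right)} = \frac{10}{9} \left(-4\right) \sqrt{M} = - \frac{40 \sqrt{M}}{9}$)
$- \frac{25000}{z{\left(187 \right)}} - \frac{39911}{32037} = - \frac{25000}{\left(- \frac{40}{9}\right) \sqrt{187}} - \frac{39911}{32037} = - 25000 \left(- \frac{9 \sqrt{187}}{7480}\right) - \frac{39911}{32037} = \frac{5625 \sqrt{187}}{187} - \frac{39911}{32037} = - \frac{39911}{32037} + \frac{5625 \sqrt{187}}{187}$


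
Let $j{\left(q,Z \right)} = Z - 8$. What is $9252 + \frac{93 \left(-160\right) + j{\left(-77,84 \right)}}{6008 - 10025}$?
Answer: $\frac{37180088}{4017} \approx 9255.7$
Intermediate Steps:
$j{\left(q,Z \right)} = -8 + Z$
$9252 + \frac{93 \left(-160\right) + j{\left(-77,84 \right)}}{6008 - 10025} = 9252 + \frac{93 \left(-160\right) + \left(-8 + 84\right)}{6008 - 10025} = 9252 + \frac{-14880 + 76}{-4017} = 9252 - - \frac{14804}{4017} = 9252 + \frac{14804}{4017} = \frac{37180088}{4017}$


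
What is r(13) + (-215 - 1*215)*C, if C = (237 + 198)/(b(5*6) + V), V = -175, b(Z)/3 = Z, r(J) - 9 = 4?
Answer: 37631/17 ≈ 2213.6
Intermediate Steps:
r(J) = 13 (r(J) = 9 + 4 = 13)
b(Z) = 3*Z
C = -87/17 (C = (237 + 198)/(3*(5*6) - 175) = 435/(3*30 - 175) = 435/(90 - 175) = 435/(-85) = 435*(-1/85) = -87/17 ≈ -5.1176)
r(13) + (-215 - 1*215)*C = 13 + (-215 - 1*215)*(-87/17) = 13 + (-215 - 215)*(-87/17) = 13 - 430*(-87/17) = 13 + 37410/17 = 37631/17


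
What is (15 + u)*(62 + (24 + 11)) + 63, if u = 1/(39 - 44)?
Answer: 7493/5 ≈ 1498.6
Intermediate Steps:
u = -⅕ (u = 1/(-5) = -⅕ ≈ -0.20000)
(15 + u)*(62 + (24 + 11)) + 63 = (15 - ⅕)*(62 + (24 + 11)) + 63 = 74*(62 + 35)/5 + 63 = (74/5)*97 + 63 = 7178/5 + 63 = 7493/5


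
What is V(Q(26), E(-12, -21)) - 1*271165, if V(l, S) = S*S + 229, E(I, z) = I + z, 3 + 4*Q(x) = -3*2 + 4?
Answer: -269847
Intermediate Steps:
Q(x) = -5/4 (Q(x) = -¾ + (-3*2 + 4)/4 = -¾ + (-6 + 4)/4 = -¾ + (¼)*(-2) = -¾ - ½ = -5/4)
V(l, S) = 229 + S² (V(l, S) = S² + 229 = 229 + S²)
V(Q(26), E(-12, -21)) - 1*271165 = (229 + (-12 - 21)²) - 1*271165 = (229 + (-33)²) - 271165 = (229 + 1089) - 271165 = 1318 - 271165 = -269847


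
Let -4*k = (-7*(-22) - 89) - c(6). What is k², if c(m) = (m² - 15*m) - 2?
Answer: 14641/16 ≈ 915.06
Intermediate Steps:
c(m) = -2 + m² - 15*m
k = -121/4 (k = -((-7*(-22) - 89) - (-2 + 6² - 15*6))/4 = -((154 - 89) - (-2 + 36 - 90))/4 = -(65 - 1*(-56))/4 = -(65 + 56)/4 = -¼*121 = -121/4 ≈ -30.250)
k² = (-121/4)² = 14641/16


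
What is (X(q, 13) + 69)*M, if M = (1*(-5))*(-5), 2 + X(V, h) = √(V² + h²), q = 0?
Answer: 2000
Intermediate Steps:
X(V, h) = -2 + √(V² + h²)
M = 25 (M = -5*(-5) = 25)
(X(q, 13) + 69)*M = ((-2 + √(0² + 13²)) + 69)*25 = ((-2 + √(0 + 169)) + 69)*25 = ((-2 + √169) + 69)*25 = ((-2 + 13) + 69)*25 = (11 + 69)*25 = 80*25 = 2000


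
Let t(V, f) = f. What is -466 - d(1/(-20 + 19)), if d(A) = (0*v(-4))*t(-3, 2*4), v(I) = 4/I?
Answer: -466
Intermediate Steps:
d(A) = 0 (d(A) = (0*(4/(-4)))*(2*4) = (0*(4*(-¼)))*8 = (0*(-1))*8 = 0*8 = 0)
-466 - d(1/(-20 + 19)) = -466 - 1*0 = -466 + 0 = -466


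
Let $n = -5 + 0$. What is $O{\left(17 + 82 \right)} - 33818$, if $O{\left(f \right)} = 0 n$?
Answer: $-33818$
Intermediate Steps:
$n = -5$
$O{\left(f \right)} = 0$ ($O{\left(f \right)} = 0 \left(-5\right) = 0$)
$O{\left(17 + 82 \right)} - 33818 = 0 - 33818 = -33818$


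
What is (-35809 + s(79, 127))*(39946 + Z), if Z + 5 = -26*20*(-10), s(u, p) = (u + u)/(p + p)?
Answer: -205286100624/127 ≈ -1.6164e+9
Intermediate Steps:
s(u, p) = u/p (s(u, p) = (2*u)/((2*p)) = (2*u)*(1/(2*p)) = u/p)
Z = 5195 (Z = -5 - 26*20*(-10) = -5 - 520*(-10) = -5 + 5200 = 5195)
(-35809 + s(79, 127))*(39946 + Z) = (-35809 + 79/127)*(39946 + 5195) = (-35809 + 79*(1/127))*45141 = (-35809 + 79/127)*45141 = -4547664/127*45141 = -205286100624/127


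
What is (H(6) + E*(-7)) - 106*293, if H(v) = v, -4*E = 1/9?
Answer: -1117865/36 ≈ -31052.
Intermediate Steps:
E = -1/36 (E = -¼/9 = -¼*⅑ = -1/36 ≈ -0.027778)
(H(6) + E*(-7)) - 106*293 = (6 - 1/36*(-7)) - 106*293 = (6 + 7/36) - 31058 = 223/36 - 31058 = -1117865/36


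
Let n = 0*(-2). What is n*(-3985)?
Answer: 0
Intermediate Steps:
n = 0
n*(-3985) = 0*(-3985) = 0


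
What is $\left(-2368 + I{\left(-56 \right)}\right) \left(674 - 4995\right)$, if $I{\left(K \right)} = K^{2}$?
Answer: $-3318528$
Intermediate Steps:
$\left(-2368 + I{\left(-56 \right)}\right) \left(674 - 4995\right) = \left(-2368 + \left(-56\right)^{2}\right) \left(674 - 4995\right) = \left(-2368 + 3136\right) \left(-4321\right) = 768 \left(-4321\right) = -3318528$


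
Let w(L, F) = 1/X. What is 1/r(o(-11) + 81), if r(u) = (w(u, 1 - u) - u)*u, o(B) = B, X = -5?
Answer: -1/4914 ≈ -0.00020350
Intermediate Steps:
w(L, F) = -⅕ (w(L, F) = 1/(-5) = -⅕)
r(u) = u*(-⅕ - u) (r(u) = (-⅕ - u)*u = u*(-⅕ - u))
1/r(o(-11) + 81) = 1/(-(-11 + 81)*(⅕ + (-11 + 81))) = 1/(-1*70*(⅕ + 70)) = 1/(-1*70*351/5) = 1/(-4914) = -1/4914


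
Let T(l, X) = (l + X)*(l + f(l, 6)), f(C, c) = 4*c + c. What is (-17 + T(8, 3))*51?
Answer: 20451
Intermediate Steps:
f(C, c) = 5*c
T(l, X) = (30 + l)*(X + l) (T(l, X) = (l + X)*(l + 5*6) = (X + l)*(l + 30) = (X + l)*(30 + l) = (30 + l)*(X + l))
(-17 + T(8, 3))*51 = (-17 + (8**2 + 30*3 + 30*8 + 3*8))*51 = (-17 + (64 + 90 + 240 + 24))*51 = (-17 + 418)*51 = 401*51 = 20451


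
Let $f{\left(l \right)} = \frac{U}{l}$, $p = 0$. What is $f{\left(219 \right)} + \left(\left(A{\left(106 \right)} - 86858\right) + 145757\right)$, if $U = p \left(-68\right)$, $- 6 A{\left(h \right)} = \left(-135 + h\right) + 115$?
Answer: $\frac{176654}{3} \approx 58885.0$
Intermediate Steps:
$A{\left(h \right)} = \frac{10}{3} - \frac{h}{6}$ ($A{\left(h \right)} = - \frac{\left(-135 + h\right) + 115}{6} = - \frac{-20 + h}{6} = \frac{10}{3} - \frac{h}{6}$)
$U = 0$ ($U = 0 \left(-68\right) = 0$)
$f{\left(l \right)} = 0$ ($f{\left(l \right)} = \frac{0}{l} = 0$)
$f{\left(219 \right)} + \left(\left(A{\left(106 \right)} - 86858\right) + 145757\right) = 0 + \left(\left(\left(\frac{10}{3} - \frac{53}{3}\right) - 86858\right) + 145757\right) = 0 + \left(\left(- \frac{43}{3} - 86858\right) + 145757\right) = 0 + \left(- \frac{260617}{3} + 145757\right) = 0 + \frac{176654}{3} = \frac{176654}{3}$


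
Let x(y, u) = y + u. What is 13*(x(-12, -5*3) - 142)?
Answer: -2197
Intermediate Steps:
x(y, u) = u + y
13*(x(-12, -5*3) - 142) = 13*((-5*3 - 12) - 142) = 13*((-15 - 12) - 142) = 13*(-27 - 142) = 13*(-169) = -2197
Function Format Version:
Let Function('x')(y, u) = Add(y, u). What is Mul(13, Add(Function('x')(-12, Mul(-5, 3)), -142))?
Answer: -2197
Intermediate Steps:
Function('x')(y, u) = Add(u, y)
Mul(13, Add(Function('x')(-12, Mul(-5, 3)), -142)) = Mul(13, Add(Add(Mul(-5, 3), -12), -142)) = Mul(13, Add(Add(-15, -12), -142)) = Mul(13, Add(-27, -142)) = Mul(13, -169) = -2197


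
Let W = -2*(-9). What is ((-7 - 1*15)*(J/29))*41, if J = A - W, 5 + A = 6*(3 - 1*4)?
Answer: 902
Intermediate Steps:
A = -11 (A = -5 + 6*(3 - 1*4) = -5 + 6*(3 - 4) = -5 + 6*(-1) = -5 - 6 = -11)
W = 18
J = -29 (J = -11 - 1*18 = -11 - 18 = -29)
((-7 - 1*15)*(J/29))*41 = ((-7 - 1*15)*(-29/29))*41 = ((-7 - 15)*(-29*1/29))*41 = -22*(-1)*41 = 22*41 = 902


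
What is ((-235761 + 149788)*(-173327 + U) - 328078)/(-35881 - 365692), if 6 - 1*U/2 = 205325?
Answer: -50204894867/401573 ≈ -1.2502e+5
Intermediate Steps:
U = -410638 (U = 12 - 2*205325 = 12 - 410650 = -410638)
((-235761 + 149788)*(-173327 + U) - 328078)/(-35881 - 365692) = ((-235761 + 149788)*(-173327 - 410638) - 328078)/(-35881 - 365692) = (-85973*(-583965) - 328078)/(-401573) = (50205222945 - 328078)*(-1/401573) = 50204894867*(-1/401573) = -50204894867/401573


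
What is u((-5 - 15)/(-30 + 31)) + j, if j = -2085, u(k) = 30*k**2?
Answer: 9915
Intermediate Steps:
u((-5 - 15)/(-30 + 31)) + j = 30*((-5 - 15)/(-30 + 31))**2 - 2085 = 30*(-20/1)**2 - 2085 = 30*(-20*1)**2 - 2085 = 30*(-20)**2 - 2085 = 30*400 - 2085 = 12000 - 2085 = 9915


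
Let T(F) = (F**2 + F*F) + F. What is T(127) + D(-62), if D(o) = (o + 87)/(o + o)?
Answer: 4015715/124 ≈ 32385.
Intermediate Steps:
D(o) = (87 + o)/(2*o) (D(o) = (87 + o)/((2*o)) = (87 + o)*(1/(2*o)) = (87 + o)/(2*o))
T(F) = F + 2*F**2 (T(F) = (F**2 + F**2) + F = 2*F**2 + F = F + 2*F**2)
T(127) + D(-62) = 127*(1 + 2*127) + (1/2)*(87 - 62)/(-62) = 127*(1 + 254) + (1/2)*(-1/62)*25 = 127*255 - 25/124 = 32385 - 25/124 = 4015715/124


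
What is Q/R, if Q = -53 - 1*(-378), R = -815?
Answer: -65/163 ≈ -0.39877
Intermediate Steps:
Q = 325 (Q = -53 + 378 = 325)
Q/R = 325/(-815) = 325*(-1/815) = -65/163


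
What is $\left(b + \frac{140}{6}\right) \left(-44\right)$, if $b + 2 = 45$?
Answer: $- \frac{8756}{3} \approx -2918.7$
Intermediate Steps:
$b = 43$ ($b = -2 + 45 = 43$)
$\left(b + \frac{140}{6}\right) \left(-44\right) = \left(43 + \frac{140}{6}\right) \left(-44\right) = \left(43 + 140 \cdot \frac{1}{6}\right) \left(-44\right) = \left(43 + \frac{70}{3}\right) \left(-44\right) = \frac{199}{3} \left(-44\right) = - \frac{8756}{3}$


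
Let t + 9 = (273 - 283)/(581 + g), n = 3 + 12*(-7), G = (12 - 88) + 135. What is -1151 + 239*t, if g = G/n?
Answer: -77697097/23501 ≈ -3306.1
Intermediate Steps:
G = 59 (G = -76 + 135 = 59)
n = -81 (n = 3 - 84 = -81)
g = -59/81 (g = 59/(-81) = 59*(-1/81) = -59/81 ≈ -0.72840)
t = -211914/23501 (t = -9 + (273 - 283)/(581 - 59/81) = -9 - 10/47002/81 = -9 - 10*81/47002 = -9 - 405/23501 = -211914/23501 ≈ -9.0172)
-1151 + 239*t = -1151 + 239*(-211914/23501) = -1151 - 50647446/23501 = -77697097/23501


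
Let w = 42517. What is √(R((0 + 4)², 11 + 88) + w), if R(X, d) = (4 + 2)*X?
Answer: √42613 ≈ 206.43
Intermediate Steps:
R(X, d) = 6*X
√(R((0 + 4)², 11 + 88) + w) = √(6*(0 + 4)² + 42517) = √(6*4² + 42517) = √(6*16 + 42517) = √(96 + 42517) = √42613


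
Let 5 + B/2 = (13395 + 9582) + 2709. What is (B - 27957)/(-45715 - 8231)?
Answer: -23405/53946 ≈ -0.43386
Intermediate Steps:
B = 51362 (B = -10 + 2*((13395 + 9582) + 2709) = -10 + 2*(22977 + 2709) = -10 + 2*25686 = -10 + 51372 = 51362)
(B - 27957)/(-45715 - 8231) = (51362 - 27957)/(-45715 - 8231) = 23405/(-53946) = 23405*(-1/53946) = -23405/53946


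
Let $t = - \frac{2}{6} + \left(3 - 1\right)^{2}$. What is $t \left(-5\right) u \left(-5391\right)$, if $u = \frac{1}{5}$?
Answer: $19767$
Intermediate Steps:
$t = \frac{11}{3}$ ($t = \left(-2\right) \frac{1}{6} + 2^{2} = - \frac{1}{3} + 4 = \frac{11}{3} \approx 3.6667$)
$u = \frac{1}{5} \approx 0.2$
$t \left(-5\right) u \left(-5391\right) = \frac{11}{3} \left(-5\right) \frac{1}{5} \left(-5391\right) = \left(- \frac{55}{3}\right) \frac{1}{5} \left(-5391\right) = \left(- \frac{11}{3}\right) \left(-5391\right) = 19767$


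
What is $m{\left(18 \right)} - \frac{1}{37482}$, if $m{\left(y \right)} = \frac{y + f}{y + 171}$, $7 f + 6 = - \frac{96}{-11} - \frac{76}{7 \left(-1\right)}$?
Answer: $\frac{134251555}{1272776274} \approx 0.10548$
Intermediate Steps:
$f = \frac{1046}{539}$ ($f = - \frac{6}{7} + \frac{- \frac{96}{-11} - \frac{76}{7 \left(-1\right)}}{7} = - \frac{6}{7} + \frac{\left(-96\right) \left(- \frac{1}{11}\right) - \frac{76}{-7}}{7} = - \frac{6}{7} + \frac{\frac{96}{11} - - \frac{76}{7}}{7} = - \frac{6}{7} + \frac{\frac{96}{11} + \frac{76}{7}}{7} = - \frac{6}{7} + \frac{1}{7} \cdot \frac{1508}{77} = - \frac{6}{7} + \frac{1508}{539} = \frac{1046}{539} \approx 1.9406$)
$m{\left(y \right)} = \frac{\frac{1046}{539} + y}{171 + y}$ ($m{\left(y \right)} = \frac{y + \frac{1046}{539}}{y + 171} = \frac{\frac{1046}{539} + y}{171 + y}$)
$m{\left(18 \right)} - \frac{1}{37482} = \frac{\frac{1046}{539} + 18}{171 + 18} - \frac{1}{37482} = \frac{1}{189} \cdot \frac{10748}{539} - \frac{1}{37482} = \frac{10748}{101871} - \frac{1}{37482} = \frac{134251555}{1272776274}$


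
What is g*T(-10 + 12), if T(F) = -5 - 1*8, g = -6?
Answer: 78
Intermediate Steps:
T(F) = -13 (T(F) = -5 - 8 = -13)
g*T(-10 + 12) = -6*(-13) = 78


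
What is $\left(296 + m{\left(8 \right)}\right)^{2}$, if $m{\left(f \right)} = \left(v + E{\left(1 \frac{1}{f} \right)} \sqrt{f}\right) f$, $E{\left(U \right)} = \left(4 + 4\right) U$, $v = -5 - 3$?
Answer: $54336 + 7424 \sqrt{2} \approx 64835.0$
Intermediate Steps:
$v = -8$
$E{\left(U \right)} = 8 U$
$m{\left(f \right)} = f \left(-8 + \frac{8}{\sqrt{f}}\right)$ ($m{\left(f \right)} = \left(-8 + 8 \cdot 1 \frac{1}{f} \sqrt{f}\right) f = \left(-8 + \frac{8}{f} \sqrt{f}\right) f = \left(-8 + \frac{8}{\sqrt{f}}\right) f = f \left(-8 + \frac{8}{\sqrt{f}}\right)$)
$\left(296 + m{\left(8 \right)}\right)^{2} = \left(296 + \left(\left(-8\right) 8 + 8 \sqrt{8}\right)\right)^{2} = \left(296 - \left(64 - 8 \cdot 2 \sqrt{2}\right)\right)^{2} = \left(296 - \left(64 - 16 \sqrt{2}\right)\right)^{2} = \left(232 + 16 \sqrt{2}\right)^{2}$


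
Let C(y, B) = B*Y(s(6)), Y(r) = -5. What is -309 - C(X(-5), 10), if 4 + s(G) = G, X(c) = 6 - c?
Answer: -259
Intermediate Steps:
s(G) = -4 + G
C(y, B) = -5*B (C(y, B) = B*(-5) = -5*B)
-309 - C(X(-5), 10) = -309 - (-5)*10 = -309 - 1*(-50) = -309 + 50 = -259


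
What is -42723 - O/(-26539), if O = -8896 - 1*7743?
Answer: -1133842336/26539 ≈ -42724.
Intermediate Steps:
O = -16639 (O = -8896 - 7743 = -16639)
-42723 - O/(-26539) = -42723 - (-16639)/(-26539) = -42723 - (-16639)*(-1)/26539 = -42723 - 1*16639/26539 = -42723 - 16639/26539 = -1133842336/26539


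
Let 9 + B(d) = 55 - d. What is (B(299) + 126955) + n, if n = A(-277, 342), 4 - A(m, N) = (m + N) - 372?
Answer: 127013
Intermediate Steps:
B(d) = 46 - d (B(d) = -9 + (55 - d) = 46 - d)
A(m, N) = 376 - N - m (A(m, N) = 4 - ((m + N) - 372) = 4 - ((N + m) - 372) = 4 - (-372 + N + m) = 4 + (372 - N - m) = 376 - N - m)
n = 311 (n = 376 - 1*342 - 1*(-277) = 376 - 342 + 277 = 311)
(B(299) + 126955) + n = ((46 - 1*299) + 126955) + 311 = ((46 - 299) + 126955) + 311 = (-253 + 126955) + 311 = 126702 + 311 = 127013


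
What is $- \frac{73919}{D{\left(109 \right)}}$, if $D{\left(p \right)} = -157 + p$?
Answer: $\frac{73919}{48} \approx 1540.0$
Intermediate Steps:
$- \frac{73919}{D{\left(109 \right)}} = - \frac{73919}{-157 + 109} = - \frac{73919}{-48} = \left(-73919\right) \left(- \frac{1}{48}\right) = \frac{73919}{48}$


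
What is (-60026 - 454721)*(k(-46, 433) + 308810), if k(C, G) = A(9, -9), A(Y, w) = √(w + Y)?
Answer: -158959021070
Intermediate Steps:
A(Y, w) = √(Y + w)
k(C, G) = 0 (k(C, G) = √(9 - 9) = √0 = 0)
(-60026 - 454721)*(k(-46, 433) + 308810) = (-60026 - 454721)*(0 + 308810) = -514747*308810 = -158959021070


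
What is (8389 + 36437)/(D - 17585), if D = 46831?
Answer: 22413/14623 ≈ 1.5327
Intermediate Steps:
(8389 + 36437)/(D - 17585) = (8389 + 36437)/(46831 - 17585) = 44826/29246 = 44826*(1/29246) = 22413/14623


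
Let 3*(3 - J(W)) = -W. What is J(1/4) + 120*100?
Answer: 144037/12 ≈ 12003.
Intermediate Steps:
J(W) = 3 + W/3 (J(W) = 3 - (-1)*W/3 = 3 + W/3)
J(1/4) + 120*100 = (3 + (⅓)/4) + 120*100 = (3 + (⅓)*(¼)) + 12000 = (3 + 1/12) + 12000 = 37/12 + 12000 = 144037/12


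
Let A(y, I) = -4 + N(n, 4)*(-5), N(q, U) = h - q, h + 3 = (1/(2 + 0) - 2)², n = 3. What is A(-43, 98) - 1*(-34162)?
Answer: 136707/4 ≈ 34177.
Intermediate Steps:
h = -¾ (h = -3 + (1/(2 + 0) - 2)² = -3 + (1/2 - 2)² = -3 + (½ - 2)² = -3 + (-3/2)² = -3 + 9/4 = -¾ ≈ -0.75000)
N(q, U) = -¾ - q
A(y, I) = 59/4 (A(y, I) = -4 + (-¾ - 1*3)*(-5) = -4 + (-¾ - 3)*(-5) = -4 - 15/4*(-5) = -4 + 75/4 = 59/4)
A(-43, 98) - 1*(-34162) = 59/4 - 1*(-34162) = 59/4 + 34162 = 136707/4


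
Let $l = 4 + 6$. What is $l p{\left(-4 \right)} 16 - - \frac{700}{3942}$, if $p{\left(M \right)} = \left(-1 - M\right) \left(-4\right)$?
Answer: $- \frac{3783970}{1971} \approx -1919.8$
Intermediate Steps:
$l = 10$
$p{\left(M \right)} = 4 + 4 M$
$l p{\left(-4 \right)} 16 - - \frac{700}{3942} = 10 \left(4 + 4 \left(-4\right)\right) 16 - - \frac{700}{3942} = 10 \left(4 - 16\right) 16 - \left(-700\right) \frac{1}{3942} = 10 \left(-12\right) 16 - - \frac{350}{1971} = \left(-120\right) 16 + \frac{350}{1971} = -1920 + \frac{350}{1971} = - \frac{3783970}{1971}$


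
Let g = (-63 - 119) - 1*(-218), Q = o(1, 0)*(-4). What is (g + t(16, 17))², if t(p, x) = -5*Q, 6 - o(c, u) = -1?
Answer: 30976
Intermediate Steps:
o(c, u) = 7 (o(c, u) = 6 - 1*(-1) = 6 + 1 = 7)
Q = -28 (Q = 7*(-4) = -28)
t(p, x) = 140 (t(p, x) = -5*(-28) = 140)
g = 36 (g = -182 + 218 = 36)
(g + t(16, 17))² = (36 + 140)² = 176² = 30976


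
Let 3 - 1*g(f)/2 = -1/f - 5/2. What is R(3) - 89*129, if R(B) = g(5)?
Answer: -57348/5 ≈ -11470.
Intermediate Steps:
g(f) = 11 + 2/f (g(f) = 6 - 2*(-1/f - 5/2) = 6 - 2*(-5/2 - 1/f) = 6 + (5 + 2/f) = 11 + 2/f)
R(B) = 57/5 (R(B) = 11 + 2/5 = 11 + 2*(⅕) = 11 + ⅖ = 57/5)
R(3) - 89*129 = 57/5 - 89*129 = 57/5 - 11481 = -57348/5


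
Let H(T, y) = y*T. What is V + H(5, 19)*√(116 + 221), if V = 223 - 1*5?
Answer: 218 + 95*√337 ≈ 1962.0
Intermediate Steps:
H(T, y) = T*y
V = 218 (V = 223 - 5 = 218)
V + H(5, 19)*√(116 + 221) = 218 + (5*19)*√(116 + 221) = 218 + 95*√337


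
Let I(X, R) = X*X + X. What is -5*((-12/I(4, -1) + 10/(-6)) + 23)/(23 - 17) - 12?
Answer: -527/18 ≈ -29.278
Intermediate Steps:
I(X, R) = X + X² (I(X, R) = X² + X = X + X²)
-5*((-12/I(4, -1) + 10/(-6)) + 23)/(23 - 17) - 12 = -5*((-12*1/(4*(1 + 4)) + 10/(-6)) + 23)/(23 - 17) - 12 = -5*((-12/(4*5) + 10*(-⅙)) + 23)/6 - 12 = -5*((-12/20 - 5/3) + 23)/6 - 12 = -5*((-12*1/20 - 5/3) + 23)/6 - 12 = -5*((-⅗ - 5/3) + 23)/6 - 12 = -5*(-34/15 + 23)/6 - 12 = -311/(3*6) - 12 = -5*311/90 - 12 = -311/18 - 12 = -527/18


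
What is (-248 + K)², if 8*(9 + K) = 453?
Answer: 2569609/64 ≈ 40150.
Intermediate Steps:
K = 381/8 (K = -9 + (⅛)*453 = -9 + 453/8 = 381/8 ≈ 47.625)
(-248 + K)² = (-248 + 381/8)² = (-1603/8)² = 2569609/64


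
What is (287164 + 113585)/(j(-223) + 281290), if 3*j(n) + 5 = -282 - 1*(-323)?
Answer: 400749/281302 ≈ 1.4246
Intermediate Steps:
j(n) = 12 (j(n) = -5/3 + (-282 - 1*(-323))/3 = -5/3 + (-282 + 323)/3 = -5/3 + (1/3)*41 = -5/3 + 41/3 = 12)
(287164 + 113585)/(j(-223) + 281290) = (287164 + 113585)/(12 + 281290) = 400749/281302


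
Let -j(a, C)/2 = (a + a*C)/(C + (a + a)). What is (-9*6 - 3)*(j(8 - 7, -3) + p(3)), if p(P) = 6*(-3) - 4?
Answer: 1482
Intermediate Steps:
p(P) = -22 (p(P) = -18 - 4 = -22)
j(a, C) = -2*(a + C*a)/(C + 2*a) (j(a, C) = -2*(a + a*C)/(C + (a + a)) = -2*(a + C*a)/(C + 2*a))
(-9*6 - 3)*(j(8 - 7, -3) + p(3)) = (-9*6 - 3)*(-2*(8 - 7)*(1 - 3)/(-3 + 2*(8 - 7)) - 22) = (-54 - 3)*(-2*1*(-2)/(-3 + 2*1) - 22) = -57*(-2*1*(-2)/(-3 + 2) - 22) = -57*(-2*1*(-2)/(-1) - 22) = -57*(-2*1*(-1)*(-2) - 22) = -57*(-4 - 22) = -57*(-26) = 1482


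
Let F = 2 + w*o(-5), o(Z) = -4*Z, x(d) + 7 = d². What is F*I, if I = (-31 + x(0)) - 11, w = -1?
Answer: 882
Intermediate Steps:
x(d) = -7 + d²
F = -18 (F = 2 - (-4)*(-5) = 2 - 1*20 = 2 - 20 = -18)
I = -49 (I = (-31 + (-7 + 0²)) - 11 = (-31 + (-7 + 0)) - 11 = (-31 - 7) - 11 = -38 - 11 = -49)
F*I = -18*(-49) = 882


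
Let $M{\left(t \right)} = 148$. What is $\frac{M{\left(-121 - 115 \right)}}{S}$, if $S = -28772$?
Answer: $- \frac{37}{7193} \approx -0.0051439$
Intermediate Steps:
$\frac{M{\left(-121 - 115 \right)}}{S} = \frac{148}{-28772} = 148 \left(- \frac{1}{28772}\right) = - \frac{37}{7193}$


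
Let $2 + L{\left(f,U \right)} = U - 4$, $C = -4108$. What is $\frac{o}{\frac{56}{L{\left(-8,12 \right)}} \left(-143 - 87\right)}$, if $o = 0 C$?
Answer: $0$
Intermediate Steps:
$L{\left(f,U \right)} = -6 + U$ ($L{\left(f,U \right)} = -2 + \left(U - 4\right) = -2 + \left(-4 + U\right) = -6 + U$)
$o = 0$ ($o = 0 \left(-4108\right) = 0$)
$\frac{o}{\frac{56}{L{\left(-8,12 \right)}} \left(-143 - 87\right)} = \frac{0}{\frac{56}{-6 + 12} \left(-143 - 87\right)} = \frac{0}{\frac{56}{6} \left(-230\right)} = \frac{0}{56 \cdot \frac{1}{6} \left(-230\right)} = \frac{0}{\frac{28}{3} \left(-230\right)} = \frac{0}{- \frac{6440}{3}} = 0 \left(- \frac{3}{6440}\right) = 0$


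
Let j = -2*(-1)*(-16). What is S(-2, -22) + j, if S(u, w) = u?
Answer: -34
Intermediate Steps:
j = -32 (j = 2*(-16) = -32)
S(-2, -22) + j = -2 - 32 = -34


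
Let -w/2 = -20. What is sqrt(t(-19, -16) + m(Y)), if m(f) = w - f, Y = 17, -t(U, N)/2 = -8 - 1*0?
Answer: sqrt(39) ≈ 6.2450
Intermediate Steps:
w = 40 (w = -2*(-20) = 40)
t(U, N) = 16 (t(U, N) = -2*(-8 - 1*0) = -2*(-8 + 0) = -2*(-8) = 16)
m(f) = 40 - f
sqrt(t(-19, -16) + m(Y)) = sqrt(16 + (40 - 1*17)) = sqrt(16 + (40 - 17)) = sqrt(16 + 23) = sqrt(39)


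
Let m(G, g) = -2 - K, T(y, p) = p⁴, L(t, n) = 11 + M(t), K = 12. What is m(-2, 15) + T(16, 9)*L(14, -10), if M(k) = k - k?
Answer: 72157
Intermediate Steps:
M(k) = 0
L(t, n) = 11 (L(t, n) = 11 + 0 = 11)
m(G, g) = -14 (m(G, g) = -2 - 1*12 = -2 - 12 = -14)
m(-2, 15) + T(16, 9)*L(14, -10) = -14 + 9⁴*11 = -14 + 6561*11 = -14 + 72171 = 72157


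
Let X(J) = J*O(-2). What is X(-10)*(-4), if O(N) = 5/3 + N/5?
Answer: 152/3 ≈ 50.667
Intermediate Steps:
O(N) = 5/3 + N/5 (O(N) = 5*(⅓) + N*(⅕) = 5/3 + N/5)
X(J) = 19*J/15 (X(J) = J*(5/3 + (⅕)*(-2)) = J*(5/3 - ⅖) = J*(19/15) = 19*J/15)
X(-10)*(-4) = ((19/15)*(-10))*(-4) = -38/3*(-4) = 152/3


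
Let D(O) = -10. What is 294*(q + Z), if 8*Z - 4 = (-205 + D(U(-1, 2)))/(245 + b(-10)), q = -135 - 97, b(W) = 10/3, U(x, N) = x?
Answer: -40583319/596 ≈ -68093.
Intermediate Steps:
b(W) = 10/3 (b(W) = 10*(1/3) = 10/3)
q = -232
Z = 467/1192 (Z = 1/2 + ((-205 - 10)/(245 + 10/3))/8 = 1/2 + (-215/745/3)/8 = 1/2 + (-215*3/745)/8 = 1/2 + (1/8)*(-129/149) = 1/2 - 129/1192 = 467/1192 ≈ 0.39178)
294*(q + Z) = 294*(-232 + 467/1192) = 294*(-276077/1192) = -40583319/596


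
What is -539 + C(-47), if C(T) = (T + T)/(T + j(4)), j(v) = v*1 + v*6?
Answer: -10147/19 ≈ -534.05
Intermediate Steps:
j(v) = 7*v (j(v) = v + 6*v = 7*v)
C(T) = 2*T/(28 + T) (C(T) = (T + T)/(T + 7*4) = (2*T)/(T + 28) = (2*T)/(28 + T) = 2*T/(28 + T))
-539 + C(-47) = -539 + 2*(-47)/(28 - 47) = -539 + 2*(-47)/(-19) = -539 + 2*(-47)*(-1/19) = -539 + 94/19 = -10147/19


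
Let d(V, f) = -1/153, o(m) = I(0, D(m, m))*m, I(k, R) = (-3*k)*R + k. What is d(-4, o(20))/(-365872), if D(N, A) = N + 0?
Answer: 1/55978416 ≈ 1.7864e-8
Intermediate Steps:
D(N, A) = N
I(k, R) = k - 3*R*k (I(k, R) = -3*R*k + k = k - 3*R*k)
o(m) = 0 (o(m) = (0*(1 - 3*m))*m = 0*m = 0)
d(V, f) = -1/153 (d(V, f) = -1*1/153 = -1/153)
d(-4, o(20))/(-365872) = -1/153/(-365872) = -1/153*(-1/365872) = 1/55978416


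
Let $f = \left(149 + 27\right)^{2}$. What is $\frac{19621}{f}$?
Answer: $\frac{19621}{30976} \approx 0.63343$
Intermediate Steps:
$f = 30976$ ($f = 176^{2} = 30976$)
$\frac{19621}{f} = \frac{19621}{30976}$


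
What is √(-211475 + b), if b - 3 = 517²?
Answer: √55817 ≈ 236.26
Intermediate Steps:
b = 267292 (b = 3 + 517² = 3 + 267289 = 267292)
√(-211475 + b) = √(-211475 + 267292) = √55817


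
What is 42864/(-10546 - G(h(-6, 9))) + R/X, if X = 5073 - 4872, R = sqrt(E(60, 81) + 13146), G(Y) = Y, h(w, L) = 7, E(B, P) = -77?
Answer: -42864/10553 + sqrt(13069)/201 ≈ -3.4930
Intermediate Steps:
R = sqrt(13069) (R = sqrt(-77 + 13146) = sqrt(13069) ≈ 114.32)
X = 201
42864/(-10546 - G(h(-6, 9))) + R/X = 42864/(-10546 - 1*7) + sqrt(13069)/201 = 42864/(-10546 - 7) + sqrt(13069)*(1/201) = 42864/(-10553) + sqrt(13069)/201 = 42864*(-1/10553) + sqrt(13069)/201 = -42864/10553 + sqrt(13069)/201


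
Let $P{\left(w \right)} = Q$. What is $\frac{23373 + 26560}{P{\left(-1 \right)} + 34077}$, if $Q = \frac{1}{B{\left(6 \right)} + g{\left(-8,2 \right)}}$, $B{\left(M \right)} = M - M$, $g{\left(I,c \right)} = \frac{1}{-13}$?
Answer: $\frac{49933}{34064} \approx 1.4659$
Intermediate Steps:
$g{\left(I,c \right)} = - \frac{1}{13}$
$B{\left(M \right)} = 0$
$Q = -13$ ($Q = \frac{1}{0 - \frac{1}{13}} = \frac{1}{- \frac{1}{13}} = -13$)
$P{\left(w \right)} = -13$
$\frac{23373 + 26560}{P{\left(-1 \right)} + 34077} = \frac{23373 + 26560}{-13 + 34077} = \frac{49933}{34064}$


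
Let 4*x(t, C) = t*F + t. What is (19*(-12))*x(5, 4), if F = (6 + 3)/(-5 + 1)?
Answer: 1425/4 ≈ 356.25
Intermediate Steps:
F = -9/4 (F = 9/(-4) = 9*(-¼) = -9/4 ≈ -2.2500)
x(t, C) = -5*t/16 (x(t, C) = (t*(-9/4) + t)/4 = (-9*t/4 + t)/4 = (-5*t/4)/4 = -5*t/16)
(19*(-12))*x(5, 4) = (19*(-12))*(-5/16*5) = -228*(-25/16) = 1425/4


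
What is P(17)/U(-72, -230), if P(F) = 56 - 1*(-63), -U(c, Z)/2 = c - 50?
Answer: 119/244 ≈ 0.48770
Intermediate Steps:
U(c, Z) = 100 - 2*c (U(c, Z) = -2*(c - 50) = -2*(-50 + c) = 100 - 2*c)
P(F) = 119 (P(F) = 56 + 63 = 119)
P(17)/U(-72, -230) = 119/(100 - 2*(-72)) = 119/(100 + 144) = 119/244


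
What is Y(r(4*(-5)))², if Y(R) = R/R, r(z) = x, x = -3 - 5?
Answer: 1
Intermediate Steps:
x = -8
r(z) = -8
Y(R) = 1
Y(r(4*(-5)))² = 1² = 1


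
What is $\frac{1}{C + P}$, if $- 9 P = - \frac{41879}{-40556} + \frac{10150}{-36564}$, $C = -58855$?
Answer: $- \frac{3336501564}{196370079454309} \approx -1.6991 \cdot 10^{-5}$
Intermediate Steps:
$P = - \frac{279905089}{3336501564}$ ($P = - \frac{- \frac{41879}{-40556} + \frac{10150}{-36564}}{9} = - \frac{\left(-41879\right) \left(- \frac{1}{40556}\right) + 10150 \left(- \frac{1}{36564}\right)}{9} = - \frac{\frac{41879}{40556} - \frac{5075}{18282}}{9} = \left(- \frac{1}{9}\right) \frac{279905089}{370722396} = - \frac{279905089}{3336501564} \approx -0.083892$)
$\frac{1}{C + P} = \frac{1}{-58855 - \frac{279905089}{3336501564}} = \frac{1}{- \frac{196370079454309}{3336501564}} = - \frac{3336501564}{196370079454309}$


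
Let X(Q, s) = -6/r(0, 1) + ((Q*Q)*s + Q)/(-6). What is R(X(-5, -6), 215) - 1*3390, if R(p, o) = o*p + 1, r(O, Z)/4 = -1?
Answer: 7463/3 ≈ 2487.7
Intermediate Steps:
r(O, Z) = -4 (r(O, Z) = 4*(-1) = -4)
X(Q, s) = 3/2 - Q/6 - s*Q²/6 (X(Q, s) = -6/(-4) + ((Q*Q)*s + Q)/(-6) = -6*(-¼) + (Q²*s + Q)*(-⅙) = 3/2 + (s*Q² + Q)*(-⅙) = 3/2 + (Q + s*Q²)*(-⅙) = 3/2 + (-Q/6 - s*Q²/6) = 3/2 - Q/6 - s*Q²/6)
R(p, o) = 1 + o*p
R(X(-5, -6), 215) - 1*3390 = (1 + 215*(3/2 - ⅙*(-5) - ⅙*(-6)*(-5)²)) - 1*3390 = (1 + 215*(3/2 + ⅚ - ⅙*(-6)*25)) - 3390 = (1 + 215*(3/2 + ⅚ + 25)) - 3390 = (1 + 215*(82/3)) - 3390 = (1 + 17630/3) - 3390 = 17633/3 - 3390 = 7463/3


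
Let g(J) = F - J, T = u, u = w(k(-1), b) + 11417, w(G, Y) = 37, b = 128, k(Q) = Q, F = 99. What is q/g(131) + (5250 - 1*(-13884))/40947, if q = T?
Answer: -78065775/218384 ≈ -357.47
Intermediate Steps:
u = 11454 (u = 37 + 11417 = 11454)
T = 11454
q = 11454
g(J) = 99 - J
q/g(131) + (5250 - 1*(-13884))/40947 = 11454/(99 - 1*131) + (5250 - 1*(-13884))/40947 = 11454/(99 - 131) + (5250 + 13884)*(1/40947) = 11454/(-32) + 19134*(1/40947) = 11454*(-1/32) + 6378/13649 = -5727/16 + 6378/13649 = -78065775/218384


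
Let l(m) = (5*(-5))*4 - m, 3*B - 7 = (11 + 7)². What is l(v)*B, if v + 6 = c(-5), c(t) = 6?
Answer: -33100/3 ≈ -11033.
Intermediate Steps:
v = 0 (v = -6 + 6 = 0)
B = 331/3 (B = 7/3 + (11 + 7)²/3 = 7/3 + (⅓)*18² = 7/3 + (⅓)*324 = 7/3 + 108 = 331/3 ≈ 110.33)
l(m) = -100 - m (l(m) = -25*4 - m = -100 - m)
l(v)*B = (-100 - 1*0)*(331/3) = (-100 + 0)*(331/3) = -100*331/3 = -33100/3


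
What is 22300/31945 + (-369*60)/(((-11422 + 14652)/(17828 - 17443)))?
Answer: -5444479130/2063647 ≈ -2638.3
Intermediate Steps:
22300/31945 + (-369*60)/(((-11422 + 14652)/(17828 - 17443))) = 22300*(1/31945) - 22140/(3230/385) = 4460/6389 - 22140/(3230*(1/385)) = 4460/6389 - 22140/646/77 = 4460/6389 - 22140*77/646 = 4460/6389 - 852390/323 = -5444479130/2063647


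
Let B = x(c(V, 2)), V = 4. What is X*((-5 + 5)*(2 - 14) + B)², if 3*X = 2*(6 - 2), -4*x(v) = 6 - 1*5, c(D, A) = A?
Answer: ⅙ ≈ 0.16667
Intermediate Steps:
x(v) = -¼ (x(v) = -(6 - 1*5)/4 = -(6 - 5)/4 = -¼*1 = -¼)
B = -¼ ≈ -0.25000
X = 8/3 (X = (2*(6 - 2))/3 = (2*4)/3 = (⅓)*8 = 8/3 ≈ 2.6667)
X*((-5 + 5)*(2 - 14) + B)² = 8*((-5 + 5)*(2 - 14) - ¼)²/3 = 8*(0*(-12) - ¼)²/3 = 8*(0 - ¼)²/3 = 8*(-¼)²/3 = (8/3)*(1/16) = ⅙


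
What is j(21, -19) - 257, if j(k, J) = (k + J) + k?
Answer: -234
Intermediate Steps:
j(k, J) = J + 2*k (j(k, J) = (J + k) + k = J + 2*k)
j(21, -19) - 257 = (-19 + 2*21) - 257 = (-19 + 42) - 257 = 23 - 257 = -234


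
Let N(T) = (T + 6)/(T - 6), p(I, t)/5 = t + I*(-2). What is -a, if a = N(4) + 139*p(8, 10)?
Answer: 4175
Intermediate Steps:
p(I, t) = -10*I + 5*t (p(I, t) = 5*(t + I*(-2)) = 5*(t - 2*I) = -10*I + 5*t)
N(T) = (6 + T)/(-6 + T)
a = -4175 (a = (6 + 4)/(-6 + 4) + 139*(-10*8 + 5*10) = 10/(-2) + 139*(-80 + 50) = -½*10 + 139*(-30) = -5 - 4170 = -4175)
-a = -1*(-4175) = 4175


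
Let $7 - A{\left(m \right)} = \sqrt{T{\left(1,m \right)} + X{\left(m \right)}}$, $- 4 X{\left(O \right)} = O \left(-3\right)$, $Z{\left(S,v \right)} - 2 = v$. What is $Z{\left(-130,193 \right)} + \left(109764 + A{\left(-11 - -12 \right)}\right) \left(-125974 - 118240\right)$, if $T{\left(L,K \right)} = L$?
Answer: $-26807614799 + 122107 \sqrt{7} \approx -2.6807 \cdot 10^{10}$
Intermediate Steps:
$Z{\left(S,v \right)} = 2 + v$
$X{\left(O \right)} = \frac{3 O}{4}$ ($X{\left(O \right)} = - \frac{O \left(-3\right)}{4} = - \frac{\left(-3\right) O}{4} = \frac{3 O}{4}$)
$A{\left(m \right)} = 7 - \sqrt{1 + \frac{3 m}{4}}$
$Z{\left(-130,193 \right)} + \left(109764 + A{\left(-11 - -12 \right)}\right) \left(-125974 - 118240\right) = \left(2 + 193\right) + \left(109764 + \left(7 - \frac{\sqrt{4 + 3 \left(-11 - -12\right)}}{2}\right)\right) \left(-125974 - 118240\right) = 195 + \left(109764 + \left(7 - \frac{\sqrt{4 + 3 \left(-11 + 12\right)}}{2}\right)\right) \left(-244214\right) = 195 + \left(109764 + \left(7 - \frac{\sqrt{4 + 3 \cdot 1}}{2}\right)\right) \left(-244214\right) = 195 + \left(109764 + \left(7 - \frac{\sqrt{4 + 3}}{2}\right)\right) \left(-244214\right) = 195 + \left(109764 + \left(7 - \frac{\sqrt{7}}{2}\right)\right) \left(-244214\right) = 195 + \left(109771 - \frac{\sqrt{7}}{2}\right) \left(-244214\right) = 195 - \left(26807614994 - 122107 \sqrt{7}\right) = -26807614799 + 122107 \sqrt{7}$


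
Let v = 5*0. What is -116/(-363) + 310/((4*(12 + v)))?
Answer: 6561/968 ≈ 6.7779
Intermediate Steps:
v = 0
-116/(-363) + 310/((4*(12 + v))) = -116/(-363) + 310/((4*(12 + 0))) = -116*(-1/363) + 310/((4*12)) = 116/363 + 310/48 = 116/363 + 310*(1/48) = 116/363 + 155/24 = 6561/968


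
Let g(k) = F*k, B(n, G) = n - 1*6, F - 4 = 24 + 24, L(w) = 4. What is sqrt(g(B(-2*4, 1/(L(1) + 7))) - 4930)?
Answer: I*sqrt(5658) ≈ 75.22*I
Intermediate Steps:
F = 52 (F = 4 + (24 + 24) = 4 + 48 = 52)
B(n, G) = -6 + n (B(n, G) = n - 6 = -6 + n)
g(k) = 52*k
sqrt(g(B(-2*4, 1/(L(1) + 7))) - 4930) = sqrt(52*(-6 - 2*4) - 4930) = sqrt(52*(-6 - 8) - 4930) = sqrt(52*(-14) - 4930) = sqrt(-728 - 4930) = sqrt(-5658) = I*sqrt(5658)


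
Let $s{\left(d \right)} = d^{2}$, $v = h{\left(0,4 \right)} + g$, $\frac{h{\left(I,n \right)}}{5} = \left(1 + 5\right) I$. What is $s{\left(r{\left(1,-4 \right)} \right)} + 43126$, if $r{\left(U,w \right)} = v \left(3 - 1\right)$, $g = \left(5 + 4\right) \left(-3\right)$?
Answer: $46042$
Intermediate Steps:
$h{\left(I,n \right)} = 30 I$ ($h{\left(I,n \right)} = 5 \left(1 + 5\right) I = 5 \cdot 6 I = 30 I$)
$g = -27$ ($g = 9 \left(-3\right) = -27$)
$v = -27$ ($v = 30 \cdot 0 - 27 = 0 - 27 = -27$)
$r{\left(U,w \right)} = -54$ ($r{\left(U,w \right)} = - 27 \left(3 - 1\right) = \left(-27\right) 2 = -54$)
$s{\left(r{\left(1,-4 \right)} \right)} + 43126 = \left(-54\right)^{2} + 43126 = 2916 + 43126 = 46042$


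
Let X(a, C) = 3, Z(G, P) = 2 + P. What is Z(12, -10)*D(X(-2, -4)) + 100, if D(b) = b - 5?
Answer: 116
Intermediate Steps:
D(b) = -5 + b
Z(12, -10)*D(X(-2, -4)) + 100 = (2 - 10)*(-5 + 3) + 100 = -8*(-2) + 100 = 16 + 100 = 116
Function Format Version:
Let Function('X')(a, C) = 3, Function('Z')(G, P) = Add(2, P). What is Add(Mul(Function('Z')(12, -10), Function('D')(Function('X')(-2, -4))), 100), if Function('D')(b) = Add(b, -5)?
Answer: 116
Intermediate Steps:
Function('D')(b) = Add(-5, b)
Add(Mul(Function('Z')(12, -10), Function('D')(Function('X')(-2, -4))), 100) = Add(Mul(Add(2, -10), Add(-5, 3)), 100) = Add(Mul(-8, -2), 100) = Add(16, 100) = 116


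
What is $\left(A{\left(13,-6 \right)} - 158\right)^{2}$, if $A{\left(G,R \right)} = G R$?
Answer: $55696$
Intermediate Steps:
$\left(A{\left(13,-6 \right)} - 158\right)^{2} = \left(13 \left(-6\right) - 158\right)^{2} = \left(-78 - 158\right)^{2} = \left(-236\right)^{2} = 55696$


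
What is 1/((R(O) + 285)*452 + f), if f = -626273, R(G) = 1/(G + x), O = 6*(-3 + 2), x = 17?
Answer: -11/5471531 ≈ -2.0104e-6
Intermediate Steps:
O = -6 (O = 6*(-1) = -6)
R(G) = 1/(17 + G) (R(G) = 1/(G + 17) = 1/(17 + G))
1/((R(O) + 285)*452 + f) = 1/((1/(17 - 6) + 285)*452 - 626273) = 1/((1/11 + 285)*452 - 626273) = 1/((3136/11)*452 - 626273) = 1/(1417472/11 - 626273) = 1/(-5471531/11) = -11/5471531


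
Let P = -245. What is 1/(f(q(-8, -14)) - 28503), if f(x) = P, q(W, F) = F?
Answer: -1/28748 ≈ -3.4785e-5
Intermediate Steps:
f(x) = -245
1/(f(q(-8, -14)) - 28503) = 1/(-245 - 28503) = 1/(-28748) = -1/28748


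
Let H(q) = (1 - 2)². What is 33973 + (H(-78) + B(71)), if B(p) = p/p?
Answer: 33975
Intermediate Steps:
H(q) = 1 (H(q) = (-1)² = 1)
B(p) = 1
33973 + (H(-78) + B(71)) = 33973 + (1 + 1) = 33973 + 2 = 33975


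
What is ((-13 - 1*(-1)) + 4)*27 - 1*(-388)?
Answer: 172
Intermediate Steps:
((-13 - 1*(-1)) + 4)*27 - 1*(-388) = ((-13 + 1) + 4)*27 + 388 = (-12 + 4)*27 + 388 = -8*27 + 388 = -216 + 388 = 172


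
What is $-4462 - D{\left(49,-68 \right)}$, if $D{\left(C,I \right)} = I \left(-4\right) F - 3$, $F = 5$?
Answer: $-5819$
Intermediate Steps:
$D{\left(C,I \right)} = -3 - 20 I$ ($D{\left(C,I \right)} = I \left(-4\right) 5 - 3 = - 4 I 5 - 3 = - 20 I - 3 = -3 - 20 I$)
$-4462 - D{\left(49,-68 \right)} = -4462 - \left(-3 - -1360\right) = -4462 - \left(-3 + 1360\right) = -4462 - 1357 = -5819$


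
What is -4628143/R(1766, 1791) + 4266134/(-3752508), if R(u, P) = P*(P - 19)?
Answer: -12942365299/4987083132 ≈ -2.5952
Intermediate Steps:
R(u, P) = P*(-19 + P)
-4628143/R(1766, 1791) + 4266134/(-3752508) = -4628143*1/(1791*(-19 + 1791)) + 4266134/(-3752508) = -4628143/(1791*1772) + 4266134*(-1/3752508) = -4628143/3173652 - 2133067/1876254 = -4628143*1/3173652 - 2133067/1876254 = -23257/15948 - 2133067/1876254 = -12942365299/4987083132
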